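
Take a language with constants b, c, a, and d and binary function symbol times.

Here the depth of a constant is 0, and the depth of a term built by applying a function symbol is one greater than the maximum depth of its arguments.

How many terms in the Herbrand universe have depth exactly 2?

Let N_k count ground terms of depth at most k. Each non-constant term of depth ≤ k is some function symbol applied to depth-≤(k−1) arguments, giving N_k = 4 + N_{k-1}^2.
N_0 = 4
N_1 = 4 + 4^2 = 20
N_2 = 4 + 20^2 = 404
Terms of depth exactly 2: N_2 − N_1 = 404 − 20 = 384.

384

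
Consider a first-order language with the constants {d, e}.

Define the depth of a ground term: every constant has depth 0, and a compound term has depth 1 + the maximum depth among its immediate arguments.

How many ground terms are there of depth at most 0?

With no function symbols every ground term is a constant, so there are exactly 2 ground terms at every depth bound.
N_0 = 2

2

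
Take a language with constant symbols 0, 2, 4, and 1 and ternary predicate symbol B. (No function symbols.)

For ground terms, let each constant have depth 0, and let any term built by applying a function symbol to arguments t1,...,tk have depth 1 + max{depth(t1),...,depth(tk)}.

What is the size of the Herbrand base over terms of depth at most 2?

64

First count ground terms of depth ≤ 2.
With no function symbols every ground term is a constant, so there are exactly 4 ground terms at every depth bound.
N_0 = 4
N_1 = 4
N_2 = 4
Explicitly: 0, 2, 4, 1.
So |H| = 4.
Each predicate of arity r yields |H|^r ground atoms (one per choice of an r-tuple from H):
  B: 4^3 = 64
Total ground atoms: 64.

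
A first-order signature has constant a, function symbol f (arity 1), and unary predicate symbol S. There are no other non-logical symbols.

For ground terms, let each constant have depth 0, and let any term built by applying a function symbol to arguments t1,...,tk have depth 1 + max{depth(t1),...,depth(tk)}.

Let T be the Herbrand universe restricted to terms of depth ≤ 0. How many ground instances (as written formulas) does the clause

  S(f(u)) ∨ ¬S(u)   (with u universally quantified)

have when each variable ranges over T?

1

Ground terms of depth ≤ 0:
  If N_k denotes the number of depth-≤k ground terms, the 1 constant gives N_0 = 1, and each function symbol of arity r contributes N_{k-1}^r new terms at level k: N_k = 1 + N_{k-1}.
  N_0 = 1
  Explicitly: a.
So there is exactly 1 ground term available for substitution.
The body mentions the single quantified variable u; since ground terms form a free algebra, no two substitutions collapse to the same formula.
Number of ground instances = 1.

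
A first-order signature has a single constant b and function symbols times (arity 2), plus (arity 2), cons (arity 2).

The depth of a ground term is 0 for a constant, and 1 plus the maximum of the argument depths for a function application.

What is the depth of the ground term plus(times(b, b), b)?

depth(times(b, b)) = 1 + max(0, 0) = 1
depth(plus(times(b, b), b)) = 1 + max(1, 0) = 2

2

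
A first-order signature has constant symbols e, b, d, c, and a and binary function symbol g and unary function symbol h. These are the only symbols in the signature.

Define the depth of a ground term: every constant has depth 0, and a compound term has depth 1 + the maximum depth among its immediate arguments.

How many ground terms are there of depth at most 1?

35

Write N_k for the number of ground terms of depth ≤ k. A term of depth ≤ k is either a constant or a function symbol applied to arguments of depth ≤ k−1, so N_k = 5 + N_{k-1}^2 + N_{k-1}.
N_0 = 5
N_1 = 5 + 5^2 + 5 = 35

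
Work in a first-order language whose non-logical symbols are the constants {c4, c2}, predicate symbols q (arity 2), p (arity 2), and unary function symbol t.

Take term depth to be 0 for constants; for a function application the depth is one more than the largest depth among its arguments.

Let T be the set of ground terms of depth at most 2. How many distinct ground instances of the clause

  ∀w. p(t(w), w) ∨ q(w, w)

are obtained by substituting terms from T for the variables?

Ground terms of depth ≤ 2:
  Write N_k for the number of ground terms of depth ≤ k. A term of depth ≤ k is either a constant or a function symbol applied to arguments of depth ≤ k−1, so N_k = 2 + N_{k-1}.
  N_0 = 2
  N_1 = 2 + 2 = 4
  N_2 = 2 + 4 = 6
So there are 6 ground terms available for substitution.
The clause has 1 distinct variable (w), which appears in the body. In the free term algebra distinct substitutions yield syntactically distinct ground instances.
Number of ground instances = 6.

6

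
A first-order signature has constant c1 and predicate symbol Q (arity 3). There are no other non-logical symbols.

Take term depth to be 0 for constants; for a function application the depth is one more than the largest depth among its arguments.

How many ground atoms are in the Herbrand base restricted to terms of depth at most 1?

First count ground terms of depth ≤ 1.
With no function symbols every ground term is a constant, so there is exactly 1 ground term at every depth bound.
N_0 = 1
N_1 = 1
So |H| = 1.
For each predicate symbol, the number of ground atoms is |H| raised to its arity; summing:
  Q: 1^3 = 1
Total ground atoms: 1.

1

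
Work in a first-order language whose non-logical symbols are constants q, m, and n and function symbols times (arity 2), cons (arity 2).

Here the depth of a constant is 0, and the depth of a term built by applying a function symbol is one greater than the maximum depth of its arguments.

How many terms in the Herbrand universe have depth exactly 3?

1565568

Let N_k count ground terms of depth at most k. Each non-constant term of depth ≤ k is some function symbol applied to depth-≤(k−1) arguments, giving N_k = 3 + N_{k-1}^2 + N_{k-1}^2.
N_0 = 3
N_1 = 3 + 3^2 + 3^2 = 21
N_2 = 3 + 21^2 + 21^2 = 885
N_3 = 3 + 885^2 + 885^2 = 1566453
Terms of depth exactly 3: N_3 − N_2 = 1566453 − 885 = 1565568.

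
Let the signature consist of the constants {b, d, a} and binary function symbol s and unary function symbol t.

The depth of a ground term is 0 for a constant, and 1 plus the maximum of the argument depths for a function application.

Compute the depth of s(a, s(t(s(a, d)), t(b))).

4

depth(s(a, d)) = 1 + max(0, 0) = 1
depth(t(s(a, d))) = 1 + depth(s(a, d)) = 1 + 1 = 2
depth(t(b)) = 1 + depth(b) = 1 + 0 = 1
depth(s(t(s(a, d)), t(b))) = 1 + max(2, 1) = 3
depth(s(a, s(t(s(a, d)), t(b)))) = 1 + max(0, 3) = 4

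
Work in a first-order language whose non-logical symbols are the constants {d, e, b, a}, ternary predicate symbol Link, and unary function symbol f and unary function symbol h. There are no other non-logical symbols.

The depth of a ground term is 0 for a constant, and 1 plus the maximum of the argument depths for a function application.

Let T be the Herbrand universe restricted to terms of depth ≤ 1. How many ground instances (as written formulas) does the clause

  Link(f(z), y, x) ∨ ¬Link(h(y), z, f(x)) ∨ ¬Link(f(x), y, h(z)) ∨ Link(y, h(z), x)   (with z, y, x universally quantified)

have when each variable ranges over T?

1728

Ground terms of depth ≤ 1:
  Write N_k for the number of ground terms of depth ≤ k. A term of depth ≤ k is either a constant or a function symbol applied to arguments of depth ≤ k−1, so N_k = 4 + N_{k-1} + N_{k-1}.
  N_0 = 4
  N_1 = 4 + 4 + 4 = 12
So there are 12 ground terms available for substitution.
The body mentions every one of the 3 quantified variables; since ground terms form a free algebra, no two substitutions collapse to the same formula.
Number of ground instances = 12^3 = 1728.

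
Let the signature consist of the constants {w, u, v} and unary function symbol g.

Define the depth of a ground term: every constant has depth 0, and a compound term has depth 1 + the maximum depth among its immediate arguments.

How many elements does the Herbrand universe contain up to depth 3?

Count level by level. With function symbols g/1, the terms of depth ≤ k are the 3 constants together with each function applied to depth-≤(k−1) tuples, so N_k = 3 + N_{k-1}.
N_0 = 3
N_1 = 3 + 3 = 6
N_2 = 3 + 6 = 9
N_3 = 3 + 9 = 12
Explicitly: w, u, v, g(w), g(u), g(v), g(g(w)), g(g(u)), g(g(v)), g(g(g(w))), g(g(g(u))), g(g(g(v))).

12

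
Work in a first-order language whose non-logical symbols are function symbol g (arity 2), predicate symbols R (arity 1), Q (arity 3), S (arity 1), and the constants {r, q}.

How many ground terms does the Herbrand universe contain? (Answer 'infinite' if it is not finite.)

infinite

The signature has at least one function symbol (g, arity 2) and at least one constant (r).
Iterating g gives infinitely many distinct ground terms: r, g(r, r), g(g(r, r), g(r, r)), ...
So the Herbrand universe is infinite.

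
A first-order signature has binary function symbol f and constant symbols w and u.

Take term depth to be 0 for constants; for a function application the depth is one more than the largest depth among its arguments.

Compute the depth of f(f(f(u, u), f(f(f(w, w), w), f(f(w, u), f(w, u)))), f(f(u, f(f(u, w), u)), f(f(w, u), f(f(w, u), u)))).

5

depth(f(u, u)) = 1 + max(0, 0) = 1
depth(f(w, w)) = 1 + max(0, 0) = 1
depth(f(f(w, w), w)) = 1 + max(1, 0) = 2
depth(f(w, u)) = 1 + max(0, 0) = 1
depth(f(f(w, u), f(w, u))) = 1 + max(1, 1) = 2
depth(f(f(f(w, w), w), f(f(w, u), f(w, u)))) = 1 + max(2, 2) = 3
depth(f(f(u, u), f(f(f(w, w), w), f(f(w, u), f(w, u))))) = 1 + max(1, 3) = 4
depth(f(u, w)) = 1 + max(0, 0) = 1
depth(f(f(u, w), u)) = 1 + max(1, 0) = 2
depth(f(u, f(f(u, w), u))) = 1 + max(0, 2) = 3
depth(f(f(w, u), u)) = 1 + max(1, 0) = 2
depth(f(f(w, u), f(f(w, u), u))) = 1 + max(1, 2) = 3
depth(f(f(u, f(f(u, w), u)), f(f(w, u), f(f(w, u), u)))) = 1 + max(3, 3) = 4
depth(f(f(f(u, u), f(f(f(w, w), w), f(f(w, u), f(w, u)))), f(f(u, f(f(u, w), u)), f(f(w, u), f(f(w, u), u))))) = 1 + max(4, 4) = 5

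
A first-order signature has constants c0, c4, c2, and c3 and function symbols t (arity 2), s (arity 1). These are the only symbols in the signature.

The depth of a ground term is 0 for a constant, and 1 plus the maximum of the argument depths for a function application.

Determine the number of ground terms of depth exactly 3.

Let N_k count ground terms of depth at most k. Each non-constant term of depth ≤ k is some function symbol applied to depth-≤(k−1) arguments, giving N_k = 4 + N_{k-1}^2 + N_{k-1}.
N_0 = 4
N_1 = 4 + 4^2 + 4 = 24
N_2 = 4 + 24^2 + 24 = 604
N_3 = 4 + 604^2 + 604 = 365424
Terms of depth exactly 3: N_3 − N_2 = 365424 − 604 = 364820.

364820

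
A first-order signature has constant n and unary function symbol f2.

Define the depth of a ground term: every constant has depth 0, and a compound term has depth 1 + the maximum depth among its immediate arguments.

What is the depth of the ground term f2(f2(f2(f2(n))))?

4

depth(f2(n)) = 1 + depth(n) = 1 + 0 = 1
depth(f2(f2(n))) = 1 + depth(f2(n)) = 1 + 1 = 2
depth(f2(f2(f2(n)))) = 1 + depth(f2(f2(n))) = 1 + 2 = 3
depth(f2(f2(f2(f2(n))))) = 1 + depth(f2(f2(f2(n)))) = 1 + 3 = 4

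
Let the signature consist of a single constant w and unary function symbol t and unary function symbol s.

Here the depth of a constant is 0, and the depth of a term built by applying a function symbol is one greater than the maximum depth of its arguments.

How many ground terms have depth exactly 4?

16

Count level by level. With function symbols t/1, s/1, the terms of depth ≤ k are the 1 constant together with each function applied to depth-≤(k−1) tuples, so N_k = 1 + N_{k-1} + N_{k-1}.
N_0 = 1
N_1 = 1 + 1 + 1 = 3
N_2 = 1 + 3 + 3 = 7
N_3 = 1 + 7 + 7 = 15
N_4 = 1 + 15 + 15 = 31
Terms of depth exactly 4: N_4 − N_3 = 31 − 15 = 16.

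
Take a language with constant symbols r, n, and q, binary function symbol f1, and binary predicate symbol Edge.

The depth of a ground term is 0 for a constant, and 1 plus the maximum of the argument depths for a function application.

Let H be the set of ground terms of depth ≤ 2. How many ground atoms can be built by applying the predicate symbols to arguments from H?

First count ground terms of depth ≤ 2.
Write N_k for the number of ground terms of depth ≤ k. A term of depth ≤ k is either a constant or a function symbol applied to arguments of depth ≤ k−1, so N_k = 3 + N_{k-1}^2.
N_0 = 3
N_1 = 3 + 3^2 = 12
N_2 = 3 + 12^2 = 147
So |H| = 147.
A ground atom is a predicate applied to a tuple of terms from H, so the count is the sum over predicates of |H|^arity:
  Edge: 147^2 = 21609
Total ground atoms: 21609.

21609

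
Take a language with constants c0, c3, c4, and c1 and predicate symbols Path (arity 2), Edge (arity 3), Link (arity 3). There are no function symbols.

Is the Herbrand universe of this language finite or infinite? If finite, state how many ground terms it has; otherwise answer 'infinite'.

4

There are no function symbols, so every ground term is one of the 4 constants.
The Herbrand universe is {c0, c3, c4, c1}, which is finite with 4 elements.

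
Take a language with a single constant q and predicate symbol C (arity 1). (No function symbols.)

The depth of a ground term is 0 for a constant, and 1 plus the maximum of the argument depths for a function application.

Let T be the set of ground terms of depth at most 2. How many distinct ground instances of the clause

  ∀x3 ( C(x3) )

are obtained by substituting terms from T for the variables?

Ground terms of depth ≤ 2:
  With no function symbols every ground term is a constant, so there is exactly 1 ground term at every depth bound.
  N_0 = 1
  N_1 = 1
  N_2 = 1
So there is exactly 1 ground term available for substitution.
There is 1 variable to instantiate (x3),  occurring in at least one literal, so different choices give different ground instances.
Number of ground instances = 1.

1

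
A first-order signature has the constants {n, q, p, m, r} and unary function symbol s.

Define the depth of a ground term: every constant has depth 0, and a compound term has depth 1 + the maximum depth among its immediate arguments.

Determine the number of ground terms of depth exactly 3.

Let N_k count ground terms of depth at most k. Each non-constant term of depth ≤ k is some function symbol applied to depth-≤(k−1) arguments, giving N_k = 5 + N_{k-1}.
N_0 = 5
N_1 = 5 + 5 = 10
N_2 = 5 + 10 = 15
N_3 = 5 + 15 = 20
Terms of depth exactly 3: N_3 − N_2 = 20 − 15 = 5.

5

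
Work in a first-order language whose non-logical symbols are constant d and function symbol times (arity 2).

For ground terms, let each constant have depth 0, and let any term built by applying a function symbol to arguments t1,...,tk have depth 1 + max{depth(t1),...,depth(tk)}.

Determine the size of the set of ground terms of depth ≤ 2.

5

Let N_k count ground terms of depth at most k. Each non-constant term of depth ≤ k is some function symbol applied to depth-≤(k−1) arguments, giving N_k = 1 + N_{k-1}^2.
N_0 = 1
N_1 = 1 + 1^2 = 2
N_2 = 1 + 2^2 = 5
Explicitly: d, times(d, d), times(d, times(d, d)), times(times(d, d), d), times(times(d, d), times(d, d)).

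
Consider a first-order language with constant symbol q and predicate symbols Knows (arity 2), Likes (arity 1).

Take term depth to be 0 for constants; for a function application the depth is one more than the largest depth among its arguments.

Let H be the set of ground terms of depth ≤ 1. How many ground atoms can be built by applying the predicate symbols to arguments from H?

2

First count ground terms of depth ≤ 1.
With no function symbols every ground term is a constant, so there is exactly 1 ground term at every depth bound.
N_0 = 1
N_1 = 1
Explicitly: q.
So |H| = 1.
Ground atoms are formed by filling each argument slot of a predicate with a term from H, so an r-ary predicate gives |H|^r atoms:
  Knows: 1^2 = 1;  Likes: 1
Total ground atoms: 1 + 1 = 2.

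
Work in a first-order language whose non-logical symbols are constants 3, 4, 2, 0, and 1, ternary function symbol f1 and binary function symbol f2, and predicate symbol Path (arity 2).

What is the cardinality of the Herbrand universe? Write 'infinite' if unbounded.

infinite

The signature has at least one function symbol (f1, arity 3) and at least one constant (3).
Iterating f1 gives infinitely many distinct ground terms: 3, f1(3, 3, 3), f1(f1(3, 3, 3), f1(3, 3, 3), f1(3, 3, 3)), ...
So the Herbrand universe is infinite.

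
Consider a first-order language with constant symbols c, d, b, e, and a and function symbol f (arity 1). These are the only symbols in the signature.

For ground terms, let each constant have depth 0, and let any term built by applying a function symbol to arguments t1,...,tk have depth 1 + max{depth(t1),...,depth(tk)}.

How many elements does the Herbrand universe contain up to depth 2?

Count level by level. With function symbols f/1, the terms of depth ≤ k are the 5 constants together with each function applied to depth-≤(k−1) tuples, so N_k = 5 + N_{k-1}.
N_0 = 5
N_1 = 5 + 5 = 10
N_2 = 5 + 10 = 15

15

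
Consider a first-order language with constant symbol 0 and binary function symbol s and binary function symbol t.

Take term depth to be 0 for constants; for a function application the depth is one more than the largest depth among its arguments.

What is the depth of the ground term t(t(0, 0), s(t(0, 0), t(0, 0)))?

depth(t(0, 0)) = 1 + max(0, 0) = 1
depth(s(t(0, 0), t(0, 0))) = 1 + max(1, 1) = 2
depth(t(t(0, 0), s(t(0, 0), t(0, 0)))) = 1 + max(1, 2) = 3

3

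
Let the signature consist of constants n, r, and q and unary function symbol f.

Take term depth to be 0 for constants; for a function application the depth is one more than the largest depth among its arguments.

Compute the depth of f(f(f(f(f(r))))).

5

depth(f(r)) = 1 + depth(r) = 1 + 0 = 1
depth(f(f(r))) = 1 + depth(f(r)) = 1 + 1 = 2
depth(f(f(f(r)))) = 1 + depth(f(f(r))) = 1 + 2 = 3
depth(f(f(f(f(r))))) = 1 + depth(f(f(f(r)))) = 1 + 3 = 4
depth(f(f(f(f(f(r)))))) = 1 + depth(f(f(f(f(r))))) = 1 + 4 = 5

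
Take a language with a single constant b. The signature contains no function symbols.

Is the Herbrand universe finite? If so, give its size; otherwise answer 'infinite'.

There are no function symbols, so the only ground term is the single constant.
The Herbrand universe is {b}, finite with 1 element.

1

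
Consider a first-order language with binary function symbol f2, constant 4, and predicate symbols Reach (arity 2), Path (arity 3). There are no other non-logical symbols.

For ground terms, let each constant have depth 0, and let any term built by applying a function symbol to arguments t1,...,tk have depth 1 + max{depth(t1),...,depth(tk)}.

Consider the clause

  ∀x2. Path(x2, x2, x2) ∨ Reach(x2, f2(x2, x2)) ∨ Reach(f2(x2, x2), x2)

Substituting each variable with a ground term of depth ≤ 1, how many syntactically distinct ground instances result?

2

Ground terms of depth ≤ 1:
  Let N_k = |{terms of depth ≤ k}|. Then N_0 = 1 and N_k = 1 + N_{k-1}^2 for k ≥ 1 (one summand per function symbol, arity giving the exponent).
  N_0 = 1
  N_1 = 1 + 1^2 = 2
  Explicitly: 4, f2(4, 4).
So there are 2 ground terms available for substitution.
The body mentions the single quantified variable x2; since ground terms form a free algebra, no two substitutions collapse to the same formula.
Number of ground instances = 2.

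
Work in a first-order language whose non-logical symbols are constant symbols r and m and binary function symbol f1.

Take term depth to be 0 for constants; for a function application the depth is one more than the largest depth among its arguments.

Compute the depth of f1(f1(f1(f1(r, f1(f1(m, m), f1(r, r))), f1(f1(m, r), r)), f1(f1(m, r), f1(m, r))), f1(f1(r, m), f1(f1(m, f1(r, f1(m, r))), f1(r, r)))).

6

depth(f1(m, m)) = 1 + max(0, 0) = 1
depth(f1(r, r)) = 1 + max(0, 0) = 1
depth(f1(f1(m, m), f1(r, r))) = 1 + max(1, 1) = 2
depth(f1(r, f1(f1(m, m), f1(r, r)))) = 1 + max(0, 2) = 3
depth(f1(m, r)) = 1 + max(0, 0) = 1
depth(f1(f1(m, r), r)) = 1 + max(1, 0) = 2
depth(f1(f1(r, f1(f1(m, m), f1(r, r))), f1(f1(m, r), r))) = 1 + max(3, 2) = 4
depth(f1(f1(m, r), f1(m, r))) = 1 + max(1, 1) = 2
depth(f1(f1(f1(r, f1(f1(m, m), f1(r, r))), f1(f1(m, r), r)), f1(f1(m, r), f1(m, r)))) = 1 + max(4, 2) = 5
depth(f1(r, m)) = 1 + max(0, 0) = 1
depth(f1(r, f1(m, r))) = 1 + max(0, 1) = 2
depth(f1(m, f1(r, f1(m, r)))) = 1 + max(0, 2) = 3
depth(f1(f1(m, f1(r, f1(m, r))), f1(r, r))) = 1 + max(3, 1) = 4
depth(f1(f1(r, m), f1(f1(m, f1(r, f1(m, r))), f1(r, r)))) = 1 + max(1, 4) = 5
depth(f1(f1(f1(f1(r, f1(f1(m, m), f1(r, r))), f1(f1(m, r), r)), f1(f1(m, r), f1(m, r))), f1(f1(r, m), f1(f1(m, f1(r, f1(m, r))), f1(r, r))))) = 1 + max(5, 5) = 6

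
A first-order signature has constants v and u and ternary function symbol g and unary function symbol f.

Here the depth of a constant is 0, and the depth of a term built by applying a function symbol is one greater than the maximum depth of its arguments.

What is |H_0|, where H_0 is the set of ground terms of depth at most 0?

2

Let N_k count ground terms of depth at most k. Each non-constant term of depth ≤ k is some function symbol applied to depth-≤(k−1) arguments, giving N_k = 2 + N_{k-1}^3 + N_{k-1}.
N_0 = 2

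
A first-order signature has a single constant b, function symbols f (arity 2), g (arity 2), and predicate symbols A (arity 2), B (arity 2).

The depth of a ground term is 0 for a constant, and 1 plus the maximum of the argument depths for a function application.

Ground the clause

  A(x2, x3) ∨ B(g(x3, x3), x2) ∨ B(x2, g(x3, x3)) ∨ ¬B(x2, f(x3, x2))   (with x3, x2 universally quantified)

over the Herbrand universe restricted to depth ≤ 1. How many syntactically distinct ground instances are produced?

9

Ground terms of depth ≤ 1:
  If N_k denotes the number of depth-≤k ground terms, the 1 constant gives N_0 = 1, and each function symbol of arity r contributes N_{k-1}^r new terms at level k: N_k = 1 + N_{k-1}^2 + N_{k-1}^2.
  N_0 = 1
  N_1 = 1 + 1^2 + 1^2 = 3
  Explicitly: b, f(b, b), g(b, b).
So there are 3 ground terms available for substitution.
The body mentions every one of the 2 quantified variables; since ground terms form a free algebra, no two substitutions collapse to the same formula.
Number of ground instances = 3^2 = 9.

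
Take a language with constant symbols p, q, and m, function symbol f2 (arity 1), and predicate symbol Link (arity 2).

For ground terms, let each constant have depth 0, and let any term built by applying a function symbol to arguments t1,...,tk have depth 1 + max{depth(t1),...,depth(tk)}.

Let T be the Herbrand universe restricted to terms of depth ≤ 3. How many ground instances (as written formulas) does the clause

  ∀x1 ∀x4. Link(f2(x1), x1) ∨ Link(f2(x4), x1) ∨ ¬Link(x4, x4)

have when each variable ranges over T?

144

Ground terms of depth ≤ 3:
  Count level by level. With function symbols f2/1, the terms of depth ≤ k are the 3 constants together with each function applied to depth-≤(k−1) tuples, so N_k = 3 + N_{k-1}.
  N_0 = 3
  N_1 = 3 + 3 = 6
  N_2 = 3 + 6 = 9
  N_3 = 3 + 9 = 12
  Explicitly: p, q, m, f2(p), f2(q), f2(m), f2(f2(p)), f2(f2(q)), f2(f2(m)), f2(f2(f2(p))), f2(f2(f2(q))), f2(f2(f2(m))).
So there are 12 ground terms available for substitution.
The clause has 2 distinct variables (x1, x4), each appearing in the body. In the free term algebra distinct substitutions yield syntactically distinct ground instances.
Number of ground instances = 12^2 = 144.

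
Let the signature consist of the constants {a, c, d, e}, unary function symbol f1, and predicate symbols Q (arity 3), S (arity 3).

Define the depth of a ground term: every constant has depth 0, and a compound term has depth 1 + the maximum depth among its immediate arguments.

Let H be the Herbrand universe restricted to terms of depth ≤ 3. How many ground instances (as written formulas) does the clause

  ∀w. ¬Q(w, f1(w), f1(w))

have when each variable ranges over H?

Ground terms of depth ≤ 3:
  Count level by level. With function symbols f1/1, the terms of depth ≤ k are the 4 constants together with each function applied to depth-≤(k−1) tuples, so N_k = 4 + N_{k-1}.
  N_0 = 4
  N_1 = 4 + 4 = 8
  N_2 = 4 + 8 = 12
  N_3 = 4 + 12 = 16
So there are 16 ground terms available for substitution.
The clause has 1 distinct variable (w), which appears in the body. In the free term algebra distinct substitutions yield syntactically distinct ground instances.
Number of ground instances = 16.

16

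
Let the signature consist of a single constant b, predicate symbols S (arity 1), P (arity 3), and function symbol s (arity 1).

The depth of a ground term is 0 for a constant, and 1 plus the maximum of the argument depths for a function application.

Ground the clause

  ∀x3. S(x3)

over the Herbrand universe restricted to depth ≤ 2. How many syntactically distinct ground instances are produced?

Ground terms of depth ≤ 2:
  Write N_k for the number of ground terms of depth ≤ k. A term of depth ≤ k is either a constant or a function symbol applied to arguments of depth ≤ k−1, so N_k = 1 + N_{k-1}.
  N_0 = 1
  N_1 = 1 + 1 = 2
  N_2 = 1 + 2 = 3
  Explicitly: b, s(b), s(s(b)).
So there are 3 ground terms available for substitution.
The variable x3 ranges independently over the available ground terms, and distinct assignments produce distinct instances.
Number of ground instances = 3.

3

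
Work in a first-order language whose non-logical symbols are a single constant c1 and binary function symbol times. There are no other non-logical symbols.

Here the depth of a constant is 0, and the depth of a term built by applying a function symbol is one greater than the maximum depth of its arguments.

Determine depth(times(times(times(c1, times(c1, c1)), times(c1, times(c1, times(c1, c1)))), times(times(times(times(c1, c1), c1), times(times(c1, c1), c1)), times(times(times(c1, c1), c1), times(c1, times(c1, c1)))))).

5

depth(times(c1, c1)) = 1 + max(0, 0) = 1
depth(times(c1, times(c1, c1))) = 1 + max(0, 1) = 2
depth(times(c1, times(c1, times(c1, c1)))) = 1 + max(0, 2) = 3
depth(times(times(c1, times(c1, c1)), times(c1, times(c1, times(c1, c1))))) = 1 + max(2, 3) = 4
depth(times(times(c1, c1), c1)) = 1 + max(1, 0) = 2
depth(times(times(times(c1, c1), c1), times(times(c1, c1), c1))) = 1 + max(2, 2) = 3
depth(times(times(times(c1, c1), c1), times(c1, times(c1, c1)))) = 1 + max(2, 2) = 3
depth(times(times(times(times(c1, c1), c1), times(times(c1, c1), c1)), times(times(times(c1, c1), c1), times(c1, times(c1, c1))))) = 1 + max(3, 3) = 4
depth(times(times(times(c1, times(c1, c1)), times(c1, times(c1, times(c1, c1)))), times(times(times(times(c1, c1), c1), times(times(c1, c1), c1)), times(times(times(c1, c1), c1), times(c1, times(c1, c1)))))) = 1 + max(4, 4) = 5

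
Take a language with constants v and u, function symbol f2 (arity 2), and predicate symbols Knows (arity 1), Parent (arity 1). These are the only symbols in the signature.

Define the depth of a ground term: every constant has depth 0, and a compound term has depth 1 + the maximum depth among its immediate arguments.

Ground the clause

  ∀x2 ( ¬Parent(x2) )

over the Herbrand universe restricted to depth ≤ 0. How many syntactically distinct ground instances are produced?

2

Ground terms of depth ≤ 0:
  Write N_k for the number of ground terms of depth ≤ k. A term of depth ≤ k is either a constant or a function symbol applied to arguments of depth ≤ k−1, so N_k = 2 + N_{k-1}^2.
  N_0 = 2
  Explicitly: v, u.
So there are 2 ground terms available for substitution.
There is 1 variable to instantiate (x2),  occurring in at least one literal, so different choices give different ground instances.
Number of ground instances = 2.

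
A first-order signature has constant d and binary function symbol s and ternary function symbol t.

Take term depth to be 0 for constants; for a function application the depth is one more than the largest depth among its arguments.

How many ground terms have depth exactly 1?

2

Let N_k count ground terms of depth at most k. Each non-constant term of depth ≤ k is some function symbol applied to depth-≤(k−1) arguments, giving N_k = 1 + N_{k-1}^2 + N_{k-1}^3.
N_0 = 1
N_1 = 1 + 1^2 + 1^3 = 3
Terms of depth exactly 1: N_1 − N_0 = 3 − 1 = 2.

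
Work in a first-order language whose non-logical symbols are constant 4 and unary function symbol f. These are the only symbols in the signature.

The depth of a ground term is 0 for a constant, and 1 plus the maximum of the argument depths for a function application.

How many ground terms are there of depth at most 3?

Let N_k = |{terms of depth ≤ k}|. Then N_0 = 1 and N_k = 1 + N_{k-1} for k ≥ 1 (one summand per function symbol, arity giving the exponent).
N_0 = 1
N_1 = 1 + 1 = 2
N_2 = 1 + 2 = 3
N_3 = 1 + 3 = 4
Explicitly: 4, f(4), f(f(4)), f(f(f(4))).

4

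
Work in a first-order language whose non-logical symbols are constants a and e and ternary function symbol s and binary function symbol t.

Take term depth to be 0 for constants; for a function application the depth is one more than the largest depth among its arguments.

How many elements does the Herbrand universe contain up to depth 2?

2942

Write N_k for the number of ground terms of depth ≤ k. A term of depth ≤ k is either a constant or a function symbol applied to arguments of depth ≤ k−1, so N_k = 2 + N_{k-1}^3 + N_{k-1}^2.
N_0 = 2
N_1 = 2 + 2^3 + 2^2 = 14
N_2 = 2 + 14^3 + 14^2 = 2942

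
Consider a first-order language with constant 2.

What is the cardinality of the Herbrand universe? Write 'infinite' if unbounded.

There are no function symbols, so the only ground term is the single constant.
The Herbrand universe is {2}, finite with 1 element.

1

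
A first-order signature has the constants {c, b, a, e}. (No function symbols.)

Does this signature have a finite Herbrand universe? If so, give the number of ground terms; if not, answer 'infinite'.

4

There are no function symbols, so every ground term is one of the 4 constants.
The Herbrand universe is {c, b, a, e}, which is finite with 4 elements.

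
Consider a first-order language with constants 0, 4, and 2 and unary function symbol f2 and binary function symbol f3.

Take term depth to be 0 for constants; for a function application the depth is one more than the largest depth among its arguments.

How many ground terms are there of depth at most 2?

243

If N_k denotes the number of depth-≤k ground terms, the 3 constants give N_0 = 3, and each function symbol of arity r contributes N_{k-1}^r new terms at level k: N_k = 3 + N_{k-1} + N_{k-1}^2.
N_0 = 3
N_1 = 3 + 3 + 3^2 = 15
N_2 = 3 + 15 + 15^2 = 243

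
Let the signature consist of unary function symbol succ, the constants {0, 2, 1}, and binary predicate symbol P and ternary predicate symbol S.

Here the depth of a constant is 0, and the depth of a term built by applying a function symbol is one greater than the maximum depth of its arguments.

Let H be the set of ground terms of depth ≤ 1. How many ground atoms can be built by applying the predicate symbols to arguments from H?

First count ground terms of depth ≤ 1.
Count level by level. With function symbols succ/1, the terms of depth ≤ k are the 3 constants together with each function applied to depth-≤(k−1) tuples, so N_k = 3 + N_{k-1}.
N_0 = 3
N_1 = 3 + 3 = 6
Explicitly: 0, 2, 1, succ(0), succ(2), succ(1).
So |H| = 6.
For each predicate symbol, the number of ground atoms is |H| raised to its arity; summing:
  P: 6^2 = 36;  S: 6^3 = 216
Total ground atoms: 36 + 216 = 252.

252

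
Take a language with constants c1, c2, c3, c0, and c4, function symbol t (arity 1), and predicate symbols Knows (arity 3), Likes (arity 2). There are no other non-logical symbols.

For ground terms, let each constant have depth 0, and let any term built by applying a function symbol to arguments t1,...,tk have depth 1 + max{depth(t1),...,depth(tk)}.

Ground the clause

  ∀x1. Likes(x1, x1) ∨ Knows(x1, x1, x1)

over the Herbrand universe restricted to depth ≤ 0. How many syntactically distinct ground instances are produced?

5

Ground terms of depth ≤ 0:
  Let N_k = |{terms of depth ≤ k}|. Then N_0 = 5 and N_k = 5 + N_{k-1} for k ≥ 1 (one summand per function symbol, arity giving the exponent).
  N_0 = 5
  Explicitly: c1, c2, c3, c0, c4.
So there are 5 ground terms available for substitution.
The body mentions the single quantified variable x1; since ground terms form a free algebra, no two substitutions collapse to the same formula.
Number of ground instances = 5.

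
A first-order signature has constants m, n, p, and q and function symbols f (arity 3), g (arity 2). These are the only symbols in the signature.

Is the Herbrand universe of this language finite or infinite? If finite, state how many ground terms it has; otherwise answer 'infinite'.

infinite

The signature has at least one function symbol (f, arity 3) and at least one constant (m).
Iterating f gives infinitely many distinct ground terms: m, f(m, m, m), f(f(m, m, m), f(m, m, m), f(m, m, m)), ...
So the Herbrand universe is infinite.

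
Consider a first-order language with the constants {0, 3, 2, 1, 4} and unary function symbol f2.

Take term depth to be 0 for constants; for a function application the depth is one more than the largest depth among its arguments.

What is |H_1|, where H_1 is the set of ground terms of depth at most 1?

10

If N_k denotes the number of depth-≤k ground terms, the 5 constants give N_0 = 5, and each function symbol of arity r contributes N_{k-1}^r new terms at level k: N_k = 5 + N_{k-1}.
N_0 = 5
N_1 = 5 + 5 = 10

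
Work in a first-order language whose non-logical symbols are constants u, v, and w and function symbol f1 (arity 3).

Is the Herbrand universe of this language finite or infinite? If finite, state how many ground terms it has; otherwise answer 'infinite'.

The signature has at least one function symbol (f1, arity 3) and at least one constant (u).
Iterating f1 gives infinitely many distinct ground terms: u, f1(u, u, u), f1(f1(u, u, u), f1(u, u, u), f1(u, u, u)), ...
So the Herbrand universe is infinite.

infinite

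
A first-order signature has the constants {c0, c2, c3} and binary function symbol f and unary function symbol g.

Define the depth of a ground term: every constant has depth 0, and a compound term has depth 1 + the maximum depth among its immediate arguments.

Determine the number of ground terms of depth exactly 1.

12

Let N_k count ground terms of depth at most k. Each non-constant term of depth ≤ k is some function symbol applied to depth-≤(k−1) arguments, giving N_k = 3 + N_{k-1}^2 + N_{k-1}.
N_0 = 3
N_1 = 3 + 3^2 + 3 = 15
Terms of depth exactly 1: N_1 − N_0 = 15 − 3 = 12.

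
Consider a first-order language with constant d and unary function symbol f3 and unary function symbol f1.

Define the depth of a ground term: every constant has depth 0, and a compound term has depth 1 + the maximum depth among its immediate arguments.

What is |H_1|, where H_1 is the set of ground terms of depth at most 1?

Let N_k count ground terms of depth at most k. Each non-constant term of depth ≤ k is some function symbol applied to depth-≤(k−1) arguments, giving N_k = 1 + N_{k-1} + N_{k-1}.
N_0 = 1
N_1 = 1 + 1 + 1 = 3

3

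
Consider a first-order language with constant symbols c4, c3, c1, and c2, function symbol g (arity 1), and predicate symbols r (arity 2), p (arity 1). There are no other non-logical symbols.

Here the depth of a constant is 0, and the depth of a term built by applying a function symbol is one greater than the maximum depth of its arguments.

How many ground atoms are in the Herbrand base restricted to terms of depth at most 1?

First count ground terms of depth ≤ 1.
Write N_k for the number of ground terms of depth ≤ k. A term of depth ≤ k is either a constant or a function symbol applied to arguments of depth ≤ k−1, so N_k = 4 + N_{k-1}.
N_0 = 4
N_1 = 4 + 4 = 8
Explicitly: c4, c3, c1, c2, g(c4), g(c3), g(c1), g(c2).
So |H| = 8.
Ground atoms are formed by filling each argument slot of a predicate with a term from H, so an r-ary predicate gives |H|^r atoms:
  r: 8^2 = 64;  p: 8
Total ground atoms: 64 + 8 = 72.

72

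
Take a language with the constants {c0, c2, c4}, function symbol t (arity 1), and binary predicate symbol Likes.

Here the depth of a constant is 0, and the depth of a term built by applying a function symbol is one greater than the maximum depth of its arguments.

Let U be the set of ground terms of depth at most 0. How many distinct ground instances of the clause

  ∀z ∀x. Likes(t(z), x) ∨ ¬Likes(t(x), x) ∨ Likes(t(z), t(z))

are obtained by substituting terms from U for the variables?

Ground terms of depth ≤ 0:
  If N_k denotes the number of depth-≤k ground terms, the 3 constants give N_0 = 3, and each function symbol of arity r contributes N_{k-1}^r new terms at level k: N_k = 3 + N_{k-1}.
  N_0 = 3
So there are 3 ground terms available for substitution.
The body mentions every one of the 2 quantified variables; since ground terms form a free algebra, no two substitutions collapse to the same formula.
Number of ground instances = 3^2 = 9.

9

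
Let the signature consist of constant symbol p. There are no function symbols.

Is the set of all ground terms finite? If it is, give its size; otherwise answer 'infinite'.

1

There are no function symbols, so the only ground term is the single constant.
The Herbrand universe is {p}, finite with 1 element.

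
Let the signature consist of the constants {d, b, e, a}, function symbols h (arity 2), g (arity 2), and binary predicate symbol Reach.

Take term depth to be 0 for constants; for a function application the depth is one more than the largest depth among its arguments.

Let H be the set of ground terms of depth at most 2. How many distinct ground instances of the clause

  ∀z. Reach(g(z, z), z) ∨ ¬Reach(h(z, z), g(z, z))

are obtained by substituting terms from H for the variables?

Ground terms of depth ≤ 2:
  Let N_k count ground terms of depth at most k. Each non-constant term of depth ≤ k is some function symbol applied to depth-≤(k−1) arguments, giving N_k = 4 + N_{k-1}^2 + N_{k-1}^2.
  N_0 = 4
  N_1 = 4 + 4^2 + 4^2 = 36
  N_2 = 4 + 36^2 + 36^2 = 2596
So there are 2596 ground terms available for substitution.
The clause has 1 distinct variable (z), which appears in the body. In the free term algebra distinct substitutions yield syntactically distinct ground instances.
Number of ground instances = 2596.

2596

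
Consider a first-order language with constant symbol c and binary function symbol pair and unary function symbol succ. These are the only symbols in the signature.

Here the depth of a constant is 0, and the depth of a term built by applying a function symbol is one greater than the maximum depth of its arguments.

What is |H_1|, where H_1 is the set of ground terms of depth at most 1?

3

Let N_k = |{terms of depth ≤ k}|. Then N_0 = 1 and N_k = 1 + N_{k-1}^2 + N_{k-1} for k ≥ 1 (one summand per function symbol, arity giving the exponent).
N_0 = 1
N_1 = 1 + 1^2 + 1 = 3
Explicitly: c, pair(c, c), succ(c).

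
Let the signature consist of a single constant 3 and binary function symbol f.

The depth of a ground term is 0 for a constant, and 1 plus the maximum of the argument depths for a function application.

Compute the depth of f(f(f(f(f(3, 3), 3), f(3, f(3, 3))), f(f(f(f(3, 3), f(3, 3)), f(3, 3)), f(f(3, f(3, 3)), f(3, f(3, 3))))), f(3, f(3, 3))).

depth(f(3, 3)) = 1 + max(0, 0) = 1
depth(f(f(3, 3), 3)) = 1 + max(1, 0) = 2
depth(f(3, f(3, 3))) = 1 + max(0, 1) = 2
depth(f(f(f(3, 3), 3), f(3, f(3, 3)))) = 1 + max(2, 2) = 3
depth(f(f(3, 3), f(3, 3))) = 1 + max(1, 1) = 2
depth(f(f(f(3, 3), f(3, 3)), f(3, 3))) = 1 + max(2, 1) = 3
depth(f(f(3, f(3, 3)), f(3, f(3, 3)))) = 1 + max(2, 2) = 3
depth(f(f(f(f(3, 3), f(3, 3)), f(3, 3)), f(f(3, f(3, 3)), f(3, f(3, 3))))) = 1 + max(3, 3) = 4
depth(f(f(f(f(3, 3), 3), f(3, f(3, 3))), f(f(f(f(3, 3), f(3, 3)), f(3, 3)), f(f(3, f(3, 3)), f(3, f(3, 3)))))) = 1 + max(3, 4) = 5
depth(f(f(f(f(f(3, 3), 3), f(3, f(3, 3))), f(f(f(f(3, 3), f(3, 3)), f(3, 3)), f(f(3, f(3, 3)), f(3, f(3, 3))))), f(3, f(3, 3)))) = 1 + max(5, 2) = 6

6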